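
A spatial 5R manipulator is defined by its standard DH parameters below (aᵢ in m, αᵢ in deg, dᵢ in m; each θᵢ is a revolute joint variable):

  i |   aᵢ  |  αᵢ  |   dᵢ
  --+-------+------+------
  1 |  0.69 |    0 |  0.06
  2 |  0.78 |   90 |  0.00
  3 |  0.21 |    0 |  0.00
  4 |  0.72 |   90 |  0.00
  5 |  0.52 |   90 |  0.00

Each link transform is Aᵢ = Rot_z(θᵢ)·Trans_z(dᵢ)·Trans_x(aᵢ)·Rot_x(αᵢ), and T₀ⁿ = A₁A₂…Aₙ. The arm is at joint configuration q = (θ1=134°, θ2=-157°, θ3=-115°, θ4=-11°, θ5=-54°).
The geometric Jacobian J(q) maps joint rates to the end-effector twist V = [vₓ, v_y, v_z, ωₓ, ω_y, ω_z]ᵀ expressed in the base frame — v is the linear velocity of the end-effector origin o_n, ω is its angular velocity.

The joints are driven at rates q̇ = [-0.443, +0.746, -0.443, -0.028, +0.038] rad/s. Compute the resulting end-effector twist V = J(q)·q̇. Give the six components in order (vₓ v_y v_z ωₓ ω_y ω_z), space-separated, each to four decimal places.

o_n = [-0.2336, 0.8491, -0.9601]
J₁: ẑ×o_n = [-0.8491, -0.2336, 0.0000], ω = ẑ
J2: z=[0.0000, 0.0000, 1.0000] o=[-0.4793, 0.4963, 0.0600] → [-0.3527, 0.2457, 0.0000, 0.0000, 0.0000, 1.0000]
J3: z=[-0.3907, -0.9205, 0.0000] o=[0.2387, 0.1916, 0.0600] → [0.9390, -0.3986, -0.6916, -0.3907, -0.9205, 0.0000]
J4: z=[-0.3907, -0.9205, 0.0000] o=[0.1570, 0.2263, -0.1303] → [0.7638, -0.3242, -0.6029, -0.3907, -0.9205, 0.0000]
J5: z=[-0.7447, 0.3161, 0.5878] o=[-0.2326, 0.3916, -0.7128] → [-0.3470, -0.1847, -0.3403, -0.7447, 0.3161, 0.5878]
V = J·q̇ = [-0.3375, 0.4654, 0.3103, 0.1557, 0.4456, 0.3253]

-0.3375 0.4654 0.3103 0.1557 0.4456 0.3253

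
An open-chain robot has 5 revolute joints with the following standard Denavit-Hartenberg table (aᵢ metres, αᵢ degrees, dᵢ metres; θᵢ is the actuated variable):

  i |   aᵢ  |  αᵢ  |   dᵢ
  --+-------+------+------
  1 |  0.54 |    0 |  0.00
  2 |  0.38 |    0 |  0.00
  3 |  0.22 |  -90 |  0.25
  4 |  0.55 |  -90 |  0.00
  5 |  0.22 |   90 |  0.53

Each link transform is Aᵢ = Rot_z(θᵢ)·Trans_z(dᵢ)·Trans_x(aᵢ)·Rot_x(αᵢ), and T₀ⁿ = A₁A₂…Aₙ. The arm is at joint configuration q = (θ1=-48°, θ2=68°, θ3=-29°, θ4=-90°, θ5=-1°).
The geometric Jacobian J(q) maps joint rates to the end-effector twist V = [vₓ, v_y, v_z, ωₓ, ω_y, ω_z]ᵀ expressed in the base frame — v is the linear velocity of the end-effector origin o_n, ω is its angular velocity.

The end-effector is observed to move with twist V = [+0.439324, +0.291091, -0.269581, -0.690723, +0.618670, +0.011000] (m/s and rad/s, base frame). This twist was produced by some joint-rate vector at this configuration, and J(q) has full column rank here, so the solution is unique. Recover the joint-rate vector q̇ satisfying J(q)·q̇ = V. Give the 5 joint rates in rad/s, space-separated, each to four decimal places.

o_n = [1.4598, -0.3849, 1.0200]
J₁: ẑ×o_n = [0.3849, 1.4598, -0.0000], ω = ẑ
J2: z=[0.0000, 0.0000, 1.0000] o=[0.3613, -0.4013, 0.0000] → [-0.0164, 1.0985, 0.0000, 0.0000, 0.0000, 1.0000]
J3: z=[0.0000, 0.0000, 1.0000] o=[0.7184, -0.2713, 0.0000] → [0.1135, 0.7414, -0.0000, 0.0000, 0.0000, 1.0000]
J4: z=[0.1564, 0.9877, 0.0000] o=[0.9357, -0.3057, 0.2500] → [0.7605, -0.1204, -0.5300, 0.1564, 0.9877, 0.0000]
J5: z=[0.9877, -0.1564, -0.0000] o=[0.9357, -0.3057, 0.8000] → [-0.0344, -0.2173, 0.0038, 0.9877, -0.1564, -0.0000]
q̇ = J⁺·V = [0.1730, 0.1400, -0.3020, 0.5030, -0.7790]

0.1730 0.1400 -0.3020 0.5030 -0.7790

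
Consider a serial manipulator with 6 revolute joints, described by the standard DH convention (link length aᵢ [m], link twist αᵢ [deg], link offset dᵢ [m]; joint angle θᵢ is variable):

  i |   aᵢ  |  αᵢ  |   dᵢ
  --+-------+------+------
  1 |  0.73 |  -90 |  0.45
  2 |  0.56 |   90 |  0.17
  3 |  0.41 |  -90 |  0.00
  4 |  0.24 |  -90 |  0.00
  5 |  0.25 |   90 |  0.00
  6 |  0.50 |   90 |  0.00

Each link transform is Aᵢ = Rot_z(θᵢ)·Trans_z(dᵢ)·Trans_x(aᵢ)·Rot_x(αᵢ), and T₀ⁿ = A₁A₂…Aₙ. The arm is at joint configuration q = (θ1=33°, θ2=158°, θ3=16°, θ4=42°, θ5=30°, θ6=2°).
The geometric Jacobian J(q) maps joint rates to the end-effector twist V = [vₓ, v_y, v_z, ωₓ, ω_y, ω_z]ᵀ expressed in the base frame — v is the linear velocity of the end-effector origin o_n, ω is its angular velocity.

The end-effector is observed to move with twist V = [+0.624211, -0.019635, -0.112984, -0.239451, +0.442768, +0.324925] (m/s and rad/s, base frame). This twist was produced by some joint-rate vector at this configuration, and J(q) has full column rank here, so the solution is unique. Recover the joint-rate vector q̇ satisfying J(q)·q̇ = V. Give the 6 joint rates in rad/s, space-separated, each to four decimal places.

o_n = [-0.9416, -0.4903, 0.3838]
J₁: ẑ×o_n = [0.4903, -0.9416, 0.0000], ω = ẑ
J2: z=[-0.5446, 0.8387, 0.0000] o=[0.6122, 0.3976, 0.4500] → [-0.0555, -0.0360, 1.7868, -0.5446, 0.8387, 0.0000]
J3: z=[0.3142, 0.2040, -0.9272] o=[0.0842, 0.2574, 0.2402] → [-0.6640, 0.9060, -0.0256, 0.3142, 0.2040, -0.9272]
J4: z=[-0.3092, 0.9454, 0.1033] o=[-0.2838, 0.1531, 0.0926] → [0.3418, 0.0221, 0.8208, -0.3092, 0.9454, 0.1033]
J5: z=[0.3671, 0.0185, 0.9300] o=[-0.4944, 0.0750, 0.1773] → [0.5296, -0.4918, -0.1993, 0.3671, 0.0185, 0.9300]
J6: z=[-0.7064, 0.6560, 0.2658] o=[-0.6457, -0.1136, 0.2407] → [0.1940, 0.0224, 0.4603, -0.7064, 0.6560, 0.2658]
q̇ = J⁺·V = [-0.7270, -0.5070, -0.6500, 0.9050, 0.3220, 0.2120]

-0.7270 -0.5070 -0.6500 0.9050 0.3220 0.2120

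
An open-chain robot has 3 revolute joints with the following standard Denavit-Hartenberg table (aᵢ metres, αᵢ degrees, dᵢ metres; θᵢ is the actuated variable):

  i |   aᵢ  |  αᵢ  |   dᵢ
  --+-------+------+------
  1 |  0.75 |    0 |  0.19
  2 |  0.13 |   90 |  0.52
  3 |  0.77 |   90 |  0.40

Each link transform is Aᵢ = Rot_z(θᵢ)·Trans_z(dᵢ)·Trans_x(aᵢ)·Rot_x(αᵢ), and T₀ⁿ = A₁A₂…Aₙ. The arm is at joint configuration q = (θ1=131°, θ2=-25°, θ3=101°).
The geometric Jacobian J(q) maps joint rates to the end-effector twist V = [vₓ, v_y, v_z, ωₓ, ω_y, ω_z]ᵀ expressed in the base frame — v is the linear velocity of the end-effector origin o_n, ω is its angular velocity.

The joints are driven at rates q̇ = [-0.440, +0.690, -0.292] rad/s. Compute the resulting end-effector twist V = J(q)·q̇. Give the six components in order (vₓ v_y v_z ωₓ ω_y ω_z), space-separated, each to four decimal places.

o_n = [-0.1029, 0.6600, 1.4659]
J₁: ẑ×o_n = [-0.6600, -0.1029, 0.0000], ω = ẑ
J2: z=[0.0000, 0.0000, 1.0000] o=[-0.4920, 0.5660, 0.1900] → [-0.0940, 0.3892, 0.0000, 0.0000, 0.0000, 1.0000]
J3: z=[0.9613, 0.2756, 0.0000] o=[-0.5279, 0.6910, 0.7100] → [0.2083, -0.7266, -0.1469, 0.9613, 0.2756, 0.0000]
V = J·q̇ = [0.1647, 0.5260, 0.0429, -0.2807, -0.0805, 0.2500]

0.1647 0.5260 0.0429 -0.2807 -0.0805 0.2500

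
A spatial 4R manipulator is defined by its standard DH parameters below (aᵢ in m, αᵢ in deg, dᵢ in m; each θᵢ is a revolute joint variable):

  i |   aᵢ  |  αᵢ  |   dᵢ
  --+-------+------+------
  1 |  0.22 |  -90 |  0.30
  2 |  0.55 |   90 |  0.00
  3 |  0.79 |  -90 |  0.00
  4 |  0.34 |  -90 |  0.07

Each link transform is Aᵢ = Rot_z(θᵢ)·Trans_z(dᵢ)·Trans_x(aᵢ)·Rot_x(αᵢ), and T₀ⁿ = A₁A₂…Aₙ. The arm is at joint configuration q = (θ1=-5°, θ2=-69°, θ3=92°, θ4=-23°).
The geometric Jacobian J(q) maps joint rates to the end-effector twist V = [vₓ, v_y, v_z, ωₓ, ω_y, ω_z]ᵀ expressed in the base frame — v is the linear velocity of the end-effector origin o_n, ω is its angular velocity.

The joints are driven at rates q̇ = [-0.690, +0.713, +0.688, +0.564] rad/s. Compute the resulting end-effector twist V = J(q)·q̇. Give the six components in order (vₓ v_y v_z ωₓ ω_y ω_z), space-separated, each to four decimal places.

0.9604 -0.2598 -0.7965 -0.7807 0.7643 -0.9697

o_n = [0.3491, 1.0735, 0.7598]
J₁: ẑ×o_n = [-1.0735, 0.3491, 0.0000], ω = ẑ
J2: z=[0.0872, 0.9962, 0.0000] o=[0.2192, -0.0192, 0.3000] → [0.4581, -0.0401, -0.0342, 0.0872, 0.9962, 0.0000]
J3: z=[-0.9300, 0.0814, 0.3584] o=[0.4155, -0.0364, 0.8135] → [-0.4021, -0.0737, -1.0268, -0.9300, 0.0814, 0.3584]
J4: z=[-0.3598, -0.0036, -0.9330] o=[0.4745, 0.7510, 0.7877] → [0.3010, 0.1069, -0.1165, -0.3598, -0.0036, -0.9330]
V = J·q̇ = [0.9604, -0.2598, -0.7965, -0.7807, 0.7643, -0.9697]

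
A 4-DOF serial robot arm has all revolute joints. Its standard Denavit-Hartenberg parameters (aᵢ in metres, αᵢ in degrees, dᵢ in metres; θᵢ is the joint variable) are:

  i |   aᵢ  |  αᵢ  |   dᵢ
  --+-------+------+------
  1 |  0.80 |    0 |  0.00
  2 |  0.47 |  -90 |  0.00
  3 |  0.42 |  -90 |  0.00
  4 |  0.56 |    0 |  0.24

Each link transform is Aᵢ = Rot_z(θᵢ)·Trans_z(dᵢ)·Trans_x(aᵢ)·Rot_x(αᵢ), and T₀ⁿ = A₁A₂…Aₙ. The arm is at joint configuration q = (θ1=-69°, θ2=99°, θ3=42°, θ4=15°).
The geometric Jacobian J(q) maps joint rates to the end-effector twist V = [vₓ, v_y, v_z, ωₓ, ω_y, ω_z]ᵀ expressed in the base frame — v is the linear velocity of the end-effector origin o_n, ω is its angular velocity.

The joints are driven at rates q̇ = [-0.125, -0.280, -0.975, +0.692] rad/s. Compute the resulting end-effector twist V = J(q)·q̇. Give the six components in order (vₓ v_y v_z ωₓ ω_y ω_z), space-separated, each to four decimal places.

0.8792 -0.3852 0.6068 0.0865 -1.0759 -0.9193

o_n = [1.2455, -0.3606, -0.8213]
J₁: ẑ×o_n = [0.3606, 1.2455, -0.0000], ω = ẑ
J2: z=[0.0000, 0.0000, 1.0000] o=[0.2867, -0.7469, 0.0000] → [-0.3862, 0.9589, 0.0000, 0.0000, 0.0000, 1.0000]
J3: z=[-0.5000, 0.8660, 0.0000] o=[0.6937, -0.5119, 0.0000] → [-0.7113, -0.4107, -0.5535, -0.5000, 0.8660, 0.0000]
J4: z=[-0.5795, -0.3346, -0.7431] o=[0.9640, -0.3558, -0.2810] → [0.1772, -0.5223, 0.0970, -0.5795, -0.3346, -0.7431]
V = J·q̇ = [0.8792, -0.3852, 0.6068, 0.0865, -1.0759, -0.9193]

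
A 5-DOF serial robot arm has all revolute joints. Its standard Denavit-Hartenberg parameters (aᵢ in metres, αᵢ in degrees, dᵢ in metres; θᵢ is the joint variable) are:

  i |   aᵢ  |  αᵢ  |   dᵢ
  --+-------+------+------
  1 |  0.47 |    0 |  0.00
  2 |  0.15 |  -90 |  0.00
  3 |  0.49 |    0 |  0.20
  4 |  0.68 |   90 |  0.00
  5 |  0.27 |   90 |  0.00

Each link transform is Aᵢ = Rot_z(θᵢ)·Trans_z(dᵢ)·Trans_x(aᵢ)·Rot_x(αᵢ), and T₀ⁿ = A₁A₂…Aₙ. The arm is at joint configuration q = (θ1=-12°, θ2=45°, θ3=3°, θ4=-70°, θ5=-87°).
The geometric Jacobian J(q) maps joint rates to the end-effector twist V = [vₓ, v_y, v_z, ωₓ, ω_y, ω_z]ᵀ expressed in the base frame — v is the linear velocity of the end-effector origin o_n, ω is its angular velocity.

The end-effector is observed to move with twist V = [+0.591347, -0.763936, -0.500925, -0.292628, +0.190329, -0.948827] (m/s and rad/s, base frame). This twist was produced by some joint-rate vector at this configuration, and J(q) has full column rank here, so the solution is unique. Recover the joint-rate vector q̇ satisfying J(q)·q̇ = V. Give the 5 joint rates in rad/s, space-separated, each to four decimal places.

o_n = [1.2613, 0.3398, 0.6133]
J₁: ẑ×o_n = [-0.3398, 1.2613, 0.0000], ω = ẑ
J2: z=[0.0000, 0.0000, 1.0000] o=[0.4597, -0.0977, 0.0000] → [-0.4375, 0.8016, 0.0000, 0.0000, 0.0000, 1.0000]
J3: z=[-0.5446, 0.8387, 0.0000] o=[0.5855, -0.0160, 0.0000] → [0.5144, 0.3340, -0.7605, -0.5446, 0.8387, 0.0000]
J4: z=[-0.5446, 0.8387, 0.0000] o=[0.8870, 0.4182, -0.0256] → [0.5359, 0.3480, -0.2712, -0.5446, 0.8387, 0.0000]
J5: z=[-0.7720, -0.5013, 0.3907] o=[1.1098, 0.5629, 0.6003] → [0.0807, 0.0692, 0.2482, -0.7720, -0.5013, 0.3907]
q̇ = J⁺·V = [-0.1390, -0.8700, 0.9250, -0.6060, 0.1540]

-0.1390 -0.8700 0.9250 -0.6060 0.1540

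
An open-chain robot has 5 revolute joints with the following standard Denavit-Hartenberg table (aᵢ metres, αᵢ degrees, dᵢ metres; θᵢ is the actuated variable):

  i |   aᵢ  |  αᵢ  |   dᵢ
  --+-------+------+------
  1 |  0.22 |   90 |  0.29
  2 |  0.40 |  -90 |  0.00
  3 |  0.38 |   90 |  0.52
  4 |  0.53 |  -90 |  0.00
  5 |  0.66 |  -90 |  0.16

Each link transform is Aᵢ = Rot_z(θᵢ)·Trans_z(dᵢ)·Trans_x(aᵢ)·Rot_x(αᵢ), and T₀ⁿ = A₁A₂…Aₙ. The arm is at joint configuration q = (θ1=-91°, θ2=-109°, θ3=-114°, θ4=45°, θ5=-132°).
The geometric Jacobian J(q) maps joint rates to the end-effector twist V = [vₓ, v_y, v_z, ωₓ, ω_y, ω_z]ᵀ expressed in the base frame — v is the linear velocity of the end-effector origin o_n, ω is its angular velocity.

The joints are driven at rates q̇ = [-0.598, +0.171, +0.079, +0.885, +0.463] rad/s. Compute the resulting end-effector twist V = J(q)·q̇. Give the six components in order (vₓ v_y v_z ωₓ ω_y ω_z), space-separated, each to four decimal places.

-0.5298 -0.1078 0.2559 0.4774 -0.6125 -0.0918

o_n = [-0.1177, -0.9351, 0.2356]
J₁: ẑ×o_n = [0.9351, -0.1177, 0.0000], ω = ẑ
J2: z=[-0.9998, 0.0175, 0.0000] o=[-0.0038, -0.2200, 0.2900] → [-0.0009, -0.0544, 0.7170, -0.9998, 0.0175, 0.0000]
J3: z=[-0.0165, -0.9454, -0.3256] o=[-0.0016, -0.0898, -0.0882] → [-0.5814, 0.0432, -0.0959, -0.0165, -0.9454, -0.3256]
J4: z=[0.4015, -0.3045, 0.8638] o=[-0.3581, -0.6256, -0.1114] → [0.1617, 0.0683, -0.0511, 0.4015, -0.3045, 0.8638]
J5: z=[0.6358, -0.5861, -0.5021] o=[-0.7075, -1.0235, -0.0892] → [-0.1460, -0.5027, 0.4019, 0.6358, -0.5861, -0.5021]
V = J·q̇ = [-0.5298, -0.1078, 0.2559, 0.4774, -0.6125, -0.0918]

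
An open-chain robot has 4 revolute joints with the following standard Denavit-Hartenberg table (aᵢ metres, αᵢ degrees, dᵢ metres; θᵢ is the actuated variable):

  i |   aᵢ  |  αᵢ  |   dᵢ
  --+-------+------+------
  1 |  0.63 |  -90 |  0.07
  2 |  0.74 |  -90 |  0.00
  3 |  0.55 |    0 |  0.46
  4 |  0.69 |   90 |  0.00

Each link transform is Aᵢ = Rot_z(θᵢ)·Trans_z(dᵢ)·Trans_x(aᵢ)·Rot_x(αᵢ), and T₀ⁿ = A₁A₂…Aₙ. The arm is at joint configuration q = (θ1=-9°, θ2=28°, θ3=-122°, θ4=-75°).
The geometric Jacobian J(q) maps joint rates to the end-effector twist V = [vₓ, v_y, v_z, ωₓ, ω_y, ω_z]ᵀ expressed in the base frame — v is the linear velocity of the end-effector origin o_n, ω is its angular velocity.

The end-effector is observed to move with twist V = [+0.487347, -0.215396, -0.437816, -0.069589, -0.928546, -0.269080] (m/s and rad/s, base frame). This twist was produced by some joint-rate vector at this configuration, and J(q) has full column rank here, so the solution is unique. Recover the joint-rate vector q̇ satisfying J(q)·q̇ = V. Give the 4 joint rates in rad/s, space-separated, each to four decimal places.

o_n = [0.2661, 0.2258, -0.2370]
J₁: ẑ×o_n = [-0.2258, 0.2661, 0.0000], ω = ẑ
J2: z=[0.1564, 0.9877, 0.0000] o=[0.6222, -0.0986, 0.0700] → [-0.3032, 0.0480, 0.4025, 0.1564, 0.9877, 0.0000]
J3: z=[-0.4637, 0.0734, -0.8829] o=[1.2676, -0.2008, -0.2774] → [0.3796, 0.9030, -0.1243, -0.4637, 0.0734, -0.8829]
J4: z=[-0.4637, 0.0734, -0.8829] o=[0.8731, 0.3340, -0.5467] → [-0.0727, 0.6796, 0.0947, -0.4637, 0.0734, -0.8829]
q̇ = J⁺·V = [-0.4130, -0.9280, 0.2230, -0.3860]

-0.4130 -0.9280 0.2230 -0.3860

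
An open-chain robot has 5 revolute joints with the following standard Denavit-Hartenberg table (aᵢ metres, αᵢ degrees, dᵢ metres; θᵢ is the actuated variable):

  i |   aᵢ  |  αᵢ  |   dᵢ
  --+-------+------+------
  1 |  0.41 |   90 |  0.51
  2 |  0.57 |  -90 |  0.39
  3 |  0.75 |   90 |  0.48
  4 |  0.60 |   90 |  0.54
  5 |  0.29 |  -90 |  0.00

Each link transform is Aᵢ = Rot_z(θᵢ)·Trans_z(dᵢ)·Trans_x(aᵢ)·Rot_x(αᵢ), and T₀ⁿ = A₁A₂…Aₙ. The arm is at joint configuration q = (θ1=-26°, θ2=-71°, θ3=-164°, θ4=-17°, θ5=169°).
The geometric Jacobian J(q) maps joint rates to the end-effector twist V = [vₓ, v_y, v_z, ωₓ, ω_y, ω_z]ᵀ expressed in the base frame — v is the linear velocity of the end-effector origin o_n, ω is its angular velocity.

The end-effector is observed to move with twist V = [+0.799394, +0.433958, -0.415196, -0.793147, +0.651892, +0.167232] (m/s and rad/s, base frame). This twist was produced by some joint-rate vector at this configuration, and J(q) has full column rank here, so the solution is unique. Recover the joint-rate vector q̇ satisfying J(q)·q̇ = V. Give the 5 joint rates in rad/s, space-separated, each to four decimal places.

0.9330 -0.6960 -0.3520 -0.5500 0.8800

o_n = [0.4739, -0.3508, 1.2082]
J₁: ẑ×o_n = [0.3508, 0.4739, -0.0000], ω = ẑ
J2: z=[-0.4384, -0.8988, 0.0000] o=[0.3685, -0.1797, 0.5100] → [-0.6275, 0.3061, 0.1697, -0.4384, -0.8988, 0.0000]
J3: z=[0.8498, -0.4145, 0.3256] o=[0.3643, -0.6116, -0.0289] → [-0.5977, -1.0157, 0.2670, 0.8498, -0.4145, 0.3256]
J4: z=[0.3407, 0.9033, 0.2606] o=[0.4707, -0.8935, 0.8090] → [0.2192, -0.1352, 0.1820, 0.3407, 0.9033, 0.2606]
J5: z=[-0.6951, 0.4287, -0.5771] o=[0.2749, -0.3964, 1.4141] → [-0.0620, -0.2580, -0.1170, -0.6951, 0.4287, -0.5771]
q̇ = J⁺·V = [0.9330, -0.6960, -0.3520, -0.5500, 0.8800]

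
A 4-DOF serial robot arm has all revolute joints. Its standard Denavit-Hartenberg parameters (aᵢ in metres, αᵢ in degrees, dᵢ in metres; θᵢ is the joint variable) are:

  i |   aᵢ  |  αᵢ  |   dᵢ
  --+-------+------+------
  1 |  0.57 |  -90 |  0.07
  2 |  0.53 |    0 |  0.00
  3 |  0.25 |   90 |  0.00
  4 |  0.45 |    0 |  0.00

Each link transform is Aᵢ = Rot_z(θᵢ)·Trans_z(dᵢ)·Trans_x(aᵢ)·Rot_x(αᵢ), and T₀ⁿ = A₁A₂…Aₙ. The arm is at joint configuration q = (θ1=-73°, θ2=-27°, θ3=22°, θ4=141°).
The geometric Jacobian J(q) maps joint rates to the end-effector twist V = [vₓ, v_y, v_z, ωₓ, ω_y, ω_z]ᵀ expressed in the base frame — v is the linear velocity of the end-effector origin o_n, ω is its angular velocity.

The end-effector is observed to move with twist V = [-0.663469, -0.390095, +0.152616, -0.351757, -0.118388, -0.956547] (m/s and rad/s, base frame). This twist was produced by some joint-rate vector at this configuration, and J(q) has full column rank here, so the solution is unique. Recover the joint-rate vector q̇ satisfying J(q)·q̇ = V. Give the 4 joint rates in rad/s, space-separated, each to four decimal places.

-0.8380 -0.3950 0.0240 -0.1190

o_n = [0.5465, -0.8189, 0.3019]
J₁: ẑ×o_n = [0.8189, 0.5465, -0.0000], ω = ẑ
J2: z=[0.9563, 0.2924, 0.0000] o=[0.1667, -0.5451, 0.0700] → [0.0678, -0.2218, -0.3729, 0.9563, 0.2924, 0.0000]
J3: z=[0.9563, 0.2924, 0.0000] o=[0.3047, -0.9967, 0.3106] → [-0.0025, 0.0083, 0.0993, 0.9563, 0.2924, 0.0000]
J4: z=[-0.0255, 0.0833, 0.9962] o=[0.3775, -1.2349, 0.3324] → [-0.4169, 0.1675, -0.0247, -0.0255, 0.0833, 0.9962]
q̇ = J⁺·V = [-0.8380, -0.3950, 0.0240, -0.1190]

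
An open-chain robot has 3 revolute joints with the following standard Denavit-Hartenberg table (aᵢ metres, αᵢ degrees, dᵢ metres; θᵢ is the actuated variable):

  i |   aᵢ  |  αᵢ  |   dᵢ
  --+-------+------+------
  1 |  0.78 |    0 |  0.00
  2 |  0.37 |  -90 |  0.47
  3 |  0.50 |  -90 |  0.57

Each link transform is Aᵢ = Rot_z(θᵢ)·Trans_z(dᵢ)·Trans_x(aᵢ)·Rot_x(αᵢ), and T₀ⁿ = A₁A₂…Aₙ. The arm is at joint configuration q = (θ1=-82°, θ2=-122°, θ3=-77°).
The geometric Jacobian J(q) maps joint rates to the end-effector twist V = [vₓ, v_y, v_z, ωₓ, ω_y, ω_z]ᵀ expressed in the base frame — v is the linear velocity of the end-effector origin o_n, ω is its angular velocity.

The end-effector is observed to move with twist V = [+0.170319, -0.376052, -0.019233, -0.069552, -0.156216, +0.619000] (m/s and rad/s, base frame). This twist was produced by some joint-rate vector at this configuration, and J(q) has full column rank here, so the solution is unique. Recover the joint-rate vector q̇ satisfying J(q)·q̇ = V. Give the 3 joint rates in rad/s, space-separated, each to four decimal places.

0.0590 0.5600 0.1710

o_n = [-0.5640, -1.0969, 0.9572]
J₁: ẑ×o_n = [1.0969, -0.5640, 0.0000], ω = ẑ
J2: z=[0.0000, 0.0000, 1.0000] o=[0.1086, -0.7724, 0.0000] → [0.3245, -0.6726, 0.0000, 0.0000, 0.0000, 1.0000]
J3: z=[-0.4067, -0.9135, 0.0000] o=[-0.2295, -0.6219, 0.4700] → [-0.4451, 0.1982, -0.1125, -0.4067, -0.9135, 0.0000]
q̇ = J⁺·V = [0.0590, 0.5600, 0.1710]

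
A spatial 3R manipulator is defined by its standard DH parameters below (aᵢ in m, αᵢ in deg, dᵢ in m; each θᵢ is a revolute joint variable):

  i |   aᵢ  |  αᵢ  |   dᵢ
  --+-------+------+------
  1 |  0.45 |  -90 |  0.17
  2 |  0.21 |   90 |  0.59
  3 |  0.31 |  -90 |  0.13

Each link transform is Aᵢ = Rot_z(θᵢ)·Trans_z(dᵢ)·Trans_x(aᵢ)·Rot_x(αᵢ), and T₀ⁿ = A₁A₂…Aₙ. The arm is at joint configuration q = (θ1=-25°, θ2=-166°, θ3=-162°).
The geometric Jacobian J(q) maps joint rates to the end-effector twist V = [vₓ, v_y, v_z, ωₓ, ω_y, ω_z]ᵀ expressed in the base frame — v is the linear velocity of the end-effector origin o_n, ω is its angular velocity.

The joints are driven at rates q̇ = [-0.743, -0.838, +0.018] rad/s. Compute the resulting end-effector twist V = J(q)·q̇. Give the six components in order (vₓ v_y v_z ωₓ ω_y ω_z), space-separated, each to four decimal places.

o_n = [0.6628, 0.2362, 0.0233]
J₁: ẑ×o_n = [-0.2362, 0.6628, 0.0000], ω = ẑ
J2: z=[0.4226, 0.9063, 0.0000] o=[0.4078, -0.1902, 0.1700] → [-0.1329, 0.0620, -0.0509, 0.4226, 0.9063, 0.0000]
J3: z=[-0.2193, 0.1022, -0.9703] o=[0.4725, 0.4307, 0.2208] → [-0.2088, -0.2279, 0.0232, -0.2193, 0.1022, -0.9703]
V = J·q̇ = [0.2831, -0.5485, 0.0430, -0.3581, -0.7576, -0.7605]

0.2831 -0.5485 0.0430 -0.3581 -0.7576 -0.7605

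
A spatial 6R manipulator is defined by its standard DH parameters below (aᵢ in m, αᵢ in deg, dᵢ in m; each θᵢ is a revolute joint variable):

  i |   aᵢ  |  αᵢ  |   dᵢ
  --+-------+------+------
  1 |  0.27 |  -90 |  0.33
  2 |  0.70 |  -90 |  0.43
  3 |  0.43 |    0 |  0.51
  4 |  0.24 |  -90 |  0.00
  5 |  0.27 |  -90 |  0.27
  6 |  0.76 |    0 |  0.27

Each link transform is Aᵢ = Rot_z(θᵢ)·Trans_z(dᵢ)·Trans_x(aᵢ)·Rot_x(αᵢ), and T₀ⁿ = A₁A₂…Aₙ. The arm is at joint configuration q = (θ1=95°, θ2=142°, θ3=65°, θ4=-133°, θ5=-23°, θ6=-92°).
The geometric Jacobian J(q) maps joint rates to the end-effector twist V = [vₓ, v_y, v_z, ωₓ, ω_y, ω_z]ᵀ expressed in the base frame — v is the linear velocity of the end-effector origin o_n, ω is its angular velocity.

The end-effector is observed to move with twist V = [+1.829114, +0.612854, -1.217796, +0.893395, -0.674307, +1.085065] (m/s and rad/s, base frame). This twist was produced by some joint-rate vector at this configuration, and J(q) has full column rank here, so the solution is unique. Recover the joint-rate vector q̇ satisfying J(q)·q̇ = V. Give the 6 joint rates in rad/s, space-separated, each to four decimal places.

0.7870 -0.5150 -0.4540 0.8190 0.4960 -0.3600

o_n = [-0.0457, -1.5747, -0.6509]
J₁: ẑ×o_n = [1.5747, -0.0457, 0.0000], ω = ẑ
J2: z=[-0.9962, -0.0872, 0.0000] o=[-0.0235, 0.2690, 0.3300] → [0.0855, -0.9772, 1.8347, -0.9962, -0.0872, 0.0000]
J3: z=[0.0537, -0.6133, 0.7880] o=[-0.4038, -0.3180, -0.1010] → [1.3276, 0.3117, 0.1522, 0.0537, -0.6133, 0.7880]
J4: z=[0.0537, -0.6133, 0.7880] o=[0.0243, -0.7395, 0.1890] → [1.1733, -0.0100, -0.0877, 0.0537, -0.6133, 0.7880]
J5: z=[0.4369, -0.6952, -0.5708] o=[-0.1912, -0.8295, 0.1337] → [0.1201, 0.2597, -0.2244, 0.4369, -0.6952, -0.5708]
J6: z=[-0.4002, 0.4181, -0.8155] o=[-0.2908, -1.1750, 0.0054] → [-0.6003, -0.4626, 0.0575, -0.4002, 0.4181, -0.8155]
q̇ = J⁺·V = [0.7870, -0.5150, -0.4540, 0.8190, 0.4960, -0.3600]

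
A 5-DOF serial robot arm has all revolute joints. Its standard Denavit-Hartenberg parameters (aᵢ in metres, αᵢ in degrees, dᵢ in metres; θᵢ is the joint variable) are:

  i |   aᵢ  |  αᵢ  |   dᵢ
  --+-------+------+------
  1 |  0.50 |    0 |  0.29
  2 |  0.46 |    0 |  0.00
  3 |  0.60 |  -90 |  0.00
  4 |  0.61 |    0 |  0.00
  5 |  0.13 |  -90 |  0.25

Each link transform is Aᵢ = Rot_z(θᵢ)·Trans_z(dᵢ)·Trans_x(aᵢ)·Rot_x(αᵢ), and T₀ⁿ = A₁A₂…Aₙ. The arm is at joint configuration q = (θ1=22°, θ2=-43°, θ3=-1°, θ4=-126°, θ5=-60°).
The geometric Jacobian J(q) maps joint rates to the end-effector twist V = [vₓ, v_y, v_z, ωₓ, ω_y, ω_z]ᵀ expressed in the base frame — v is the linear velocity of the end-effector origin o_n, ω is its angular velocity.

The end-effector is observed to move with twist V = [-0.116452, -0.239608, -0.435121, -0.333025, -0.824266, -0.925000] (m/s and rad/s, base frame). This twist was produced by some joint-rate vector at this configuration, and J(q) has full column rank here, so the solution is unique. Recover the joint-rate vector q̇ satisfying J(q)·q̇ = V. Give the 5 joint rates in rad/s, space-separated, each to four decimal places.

-0.5170 0.5690 -0.9770 -0.8930 0.0040

o_n = [1.0907, 0.2122, 0.7699]
J₁: ẑ×o_n = [-0.2122, 1.0907, 0.0000], ω = ẑ
J2: z=[0.0000, 0.0000, 1.0000] o=[0.4636, 0.1873, 0.2900] → [-0.0249, 0.6271, 0.0000, 0.0000, 0.0000, 1.0000]
J3: z=[0.0000, 0.0000, 1.0000] o=[0.8930, 0.0225, 0.2900] → [-0.1898, 0.1976, 0.0000, 0.0000, 0.0000, 1.0000]
J4: z=[0.3746, 0.9272, 0.0000] o=[1.4493, -0.2023, 0.2900] → [0.4450, -0.1798, 0.4878, 0.3746, 0.9272, 0.0000]
J5: z=[0.3746, 0.9272, 0.0000] o=[1.1169, -0.0680, 0.7835] → [-0.0126, 0.0051, 0.1293, 0.3746, 0.9272, 0.0000]
q̇ = J⁺·V = [-0.5170, 0.5690, -0.9770, -0.8930, 0.0040]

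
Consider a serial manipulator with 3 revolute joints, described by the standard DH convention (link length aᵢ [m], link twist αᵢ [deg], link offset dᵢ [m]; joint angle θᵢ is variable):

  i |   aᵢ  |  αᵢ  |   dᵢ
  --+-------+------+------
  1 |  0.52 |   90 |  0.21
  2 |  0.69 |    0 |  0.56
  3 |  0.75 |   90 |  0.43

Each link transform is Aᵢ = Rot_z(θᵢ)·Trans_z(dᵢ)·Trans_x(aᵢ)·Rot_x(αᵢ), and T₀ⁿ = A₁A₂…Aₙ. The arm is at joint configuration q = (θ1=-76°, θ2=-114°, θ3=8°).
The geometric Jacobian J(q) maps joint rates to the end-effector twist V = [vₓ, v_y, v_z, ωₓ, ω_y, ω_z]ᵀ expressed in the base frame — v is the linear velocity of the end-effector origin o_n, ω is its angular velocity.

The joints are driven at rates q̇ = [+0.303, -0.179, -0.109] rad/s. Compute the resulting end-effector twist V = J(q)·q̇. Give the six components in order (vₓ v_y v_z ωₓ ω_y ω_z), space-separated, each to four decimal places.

o_n = [-0.9527, -0.2712, -1.1413]
J₁: ẑ×o_n = [0.2712, -0.9527, 0.0000], ω = ẑ
J2: z=[-0.9703, -0.2419, 0.0000] o=[0.1258, -0.5046, 0.2100] → [0.3269, -1.3112, -0.4874, -0.9703, -0.2419, 0.0000]
J3: z=[-0.9703, -0.2419, 0.0000] o=[-0.4855, -0.3677, -0.4203] → [0.1744, -0.6995, -0.2067, -0.9703, -0.2419, 0.0000]
V = J·q̇ = [0.0046, 0.0223, 0.1098, 0.2794, 0.0697, 0.3030]

0.0046 0.0223 0.1098 0.2794 0.0697 0.3030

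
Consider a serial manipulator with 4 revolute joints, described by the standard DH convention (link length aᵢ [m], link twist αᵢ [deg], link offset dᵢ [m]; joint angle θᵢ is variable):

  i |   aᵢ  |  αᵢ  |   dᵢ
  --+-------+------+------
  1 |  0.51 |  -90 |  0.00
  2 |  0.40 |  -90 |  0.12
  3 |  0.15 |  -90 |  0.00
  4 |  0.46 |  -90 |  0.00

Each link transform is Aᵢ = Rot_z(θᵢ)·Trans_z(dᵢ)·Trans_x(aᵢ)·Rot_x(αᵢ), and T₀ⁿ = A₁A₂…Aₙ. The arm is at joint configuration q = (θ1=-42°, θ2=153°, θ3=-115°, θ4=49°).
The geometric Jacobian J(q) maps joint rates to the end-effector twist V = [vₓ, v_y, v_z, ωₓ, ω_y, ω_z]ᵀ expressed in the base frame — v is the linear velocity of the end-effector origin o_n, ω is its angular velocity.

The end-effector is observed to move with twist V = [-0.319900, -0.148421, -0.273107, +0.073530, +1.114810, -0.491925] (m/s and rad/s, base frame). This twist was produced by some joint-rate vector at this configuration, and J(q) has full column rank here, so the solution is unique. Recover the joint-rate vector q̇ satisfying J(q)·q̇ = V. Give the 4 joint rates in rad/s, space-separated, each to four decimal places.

o_n = [0.7120, 0.0714, -0.4042]
J₁: ẑ×o_n = [-0.0714, 0.7120, 0.0000], ω = ẑ
J2: z=[0.6691, 0.7431, 0.0000] o=[0.3790, -0.3413, 0.0000] → [-0.3004, 0.2705, 0.0287, 0.6691, 0.7431, 0.0000]
J3: z=[-0.3374, 0.3038, 0.8910] o=[0.1944, -0.0136, -0.1816] → [-0.1434, 0.3860, -0.1859, -0.3374, 0.3038, 0.8910]
J4: z=[-0.3173, 0.8544, -0.4115] o=[0.3274, 0.0496, -0.1528] → [-0.2059, -0.2380, -0.3355, -0.3173, 0.8544, -0.4115]
q̇ = J⁺·V = [-0.0600, 0.4990, -0.0710, 0.8960]

-0.0600 0.4990 -0.0710 0.8960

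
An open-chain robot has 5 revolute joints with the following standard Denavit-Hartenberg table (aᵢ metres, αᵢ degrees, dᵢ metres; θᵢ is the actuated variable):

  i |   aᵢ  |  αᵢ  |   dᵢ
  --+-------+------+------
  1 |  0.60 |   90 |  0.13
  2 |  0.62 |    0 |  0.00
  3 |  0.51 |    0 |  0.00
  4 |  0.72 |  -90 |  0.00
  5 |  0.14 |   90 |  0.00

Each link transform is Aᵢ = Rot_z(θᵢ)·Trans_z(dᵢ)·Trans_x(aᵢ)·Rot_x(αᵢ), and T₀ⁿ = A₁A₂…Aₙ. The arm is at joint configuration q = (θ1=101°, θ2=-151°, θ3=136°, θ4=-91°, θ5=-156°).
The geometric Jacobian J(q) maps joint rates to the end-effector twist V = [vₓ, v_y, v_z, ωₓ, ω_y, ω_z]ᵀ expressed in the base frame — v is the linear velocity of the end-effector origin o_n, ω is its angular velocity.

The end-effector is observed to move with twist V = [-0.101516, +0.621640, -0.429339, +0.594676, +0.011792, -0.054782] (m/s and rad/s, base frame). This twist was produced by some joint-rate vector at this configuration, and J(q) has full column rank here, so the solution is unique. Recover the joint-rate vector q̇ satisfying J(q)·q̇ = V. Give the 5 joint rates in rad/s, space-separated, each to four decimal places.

-0.0840 0.8750 -0.6010 0.3120 -0.1060

o_n = [-0.0180, 0.3909, -0.8717]
J₁: ẑ×o_n = [-0.3909, -0.0180, 0.0000], ω = ẑ
J2: z=[0.9816, 0.1908, 0.0000] o=[-0.1145, 0.5890, 0.1300] → [-0.1911, 0.9833, -0.2128, 0.9816, 0.1908, 0.0000]
J3: z=[0.9816, 0.1908, 0.0000] o=[-0.0110, 0.0567, -0.1706] → [-0.1338, 0.6883, 0.3294, 0.9816, 0.1908, 0.0000]
J4: z=[0.9816, 0.1908, 0.0000] o=[-0.1050, 0.5402, -0.3026] → [-0.1086, 0.5587, -0.1632, 0.9816, 0.1908, 0.0000]
J5: z=[-0.1834, 0.9436, -0.2756] o=[-0.0671, 0.3454, -0.9947] → [0.1285, 0.0090, -0.0547, -0.1834, 0.9436, -0.2756]
q̇ = J⁺·V = [-0.0840, 0.8750, -0.6010, 0.3120, -0.1060]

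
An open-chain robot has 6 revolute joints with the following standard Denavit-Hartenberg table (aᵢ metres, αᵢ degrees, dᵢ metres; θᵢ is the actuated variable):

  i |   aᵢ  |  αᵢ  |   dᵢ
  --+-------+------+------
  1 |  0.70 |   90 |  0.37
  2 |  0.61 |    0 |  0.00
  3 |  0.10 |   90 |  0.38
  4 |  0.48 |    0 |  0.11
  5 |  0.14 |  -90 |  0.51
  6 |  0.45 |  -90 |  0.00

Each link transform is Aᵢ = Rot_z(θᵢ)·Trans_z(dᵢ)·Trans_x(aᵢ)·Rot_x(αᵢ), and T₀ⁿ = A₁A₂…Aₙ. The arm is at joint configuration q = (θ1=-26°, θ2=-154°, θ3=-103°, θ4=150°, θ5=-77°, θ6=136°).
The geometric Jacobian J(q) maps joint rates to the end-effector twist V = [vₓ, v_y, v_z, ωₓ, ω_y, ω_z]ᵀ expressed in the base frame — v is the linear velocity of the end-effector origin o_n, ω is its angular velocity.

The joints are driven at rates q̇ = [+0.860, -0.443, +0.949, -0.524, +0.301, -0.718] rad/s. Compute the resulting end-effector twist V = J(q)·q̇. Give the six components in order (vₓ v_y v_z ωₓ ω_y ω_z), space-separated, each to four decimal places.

o_n = [0.2855, -0.6336, -0.1882]
J₁: ẑ×o_n = [0.6336, 0.2855, -0.0000], ω = ẑ
J2: z=[-0.4384, -0.8988, 0.0000] o=[0.6292, -0.3069, 0.3700] → [0.5017, -0.2447, -0.1656, -0.4384, -0.8988, 0.0000]
J3: z=[-0.4384, -0.8988, 0.0000] o=[0.1364, -0.0665, 0.1026] → [0.2614, -0.1275, 0.3826, -0.4384, -0.8988, 0.0000]
J4: z=[0.8758, -0.4271, 0.2250] o=[-0.0504, -0.3982, 0.2000] → [0.2188, 0.4156, -0.0627, 0.8758, -0.4271, 0.2250]
J5: z=[0.8758, -0.4271, 0.2250] o=[0.0248, -0.7019, -0.1803] → [-0.0120, 0.0656, 0.1712, 0.8758, -0.4271, 0.2250]
J6: z=[0.0652, -0.3571, -0.9318] o=[0.4044, -1.0360, -0.0257] → [0.4330, 0.1214, -0.0162, 0.0652, -0.3571, -0.9318]
V = J·q̇ = [0.1415, -0.0522, 0.5325, -0.4639, -0.1032, 1.4789]

0.1415 -0.0522 0.5325 -0.4639 -0.1032 1.4789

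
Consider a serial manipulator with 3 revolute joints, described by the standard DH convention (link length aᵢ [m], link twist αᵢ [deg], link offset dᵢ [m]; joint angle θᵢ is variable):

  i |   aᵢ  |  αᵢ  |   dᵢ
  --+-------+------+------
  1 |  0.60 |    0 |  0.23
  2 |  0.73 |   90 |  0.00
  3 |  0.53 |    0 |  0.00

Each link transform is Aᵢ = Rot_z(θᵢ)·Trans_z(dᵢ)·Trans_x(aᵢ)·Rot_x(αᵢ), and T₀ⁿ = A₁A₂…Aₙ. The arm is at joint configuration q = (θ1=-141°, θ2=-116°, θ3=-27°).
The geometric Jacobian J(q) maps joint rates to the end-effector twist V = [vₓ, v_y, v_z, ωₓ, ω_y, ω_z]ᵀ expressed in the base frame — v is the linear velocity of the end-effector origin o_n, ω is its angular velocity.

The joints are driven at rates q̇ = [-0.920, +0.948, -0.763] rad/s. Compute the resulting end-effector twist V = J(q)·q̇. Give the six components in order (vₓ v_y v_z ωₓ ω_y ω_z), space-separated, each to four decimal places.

-0.3389 0.2425 -0.3603 -0.7434 -0.1716 0.0280

o_n = [-0.7367, 0.7938, -0.0106]
J₁: ẑ×o_n = [-0.7938, -0.7367, 0.0000], ω = ẑ
J2: z=[0.0000, 0.0000, 1.0000] o=[-0.4663, -0.3776, 0.2300] → [-1.1714, -0.2704, 0.0000, 0.0000, 0.0000, 1.0000]
J3: z=[0.9744, 0.2250, 0.0000] o=[-0.6305, 0.3337, 0.2300] → [-0.0541, 0.2344, 0.4722, 0.9744, 0.2250, 0.0000]
V = J·q̇ = [-0.3389, 0.2425, -0.3603, -0.7434, -0.1716, 0.0280]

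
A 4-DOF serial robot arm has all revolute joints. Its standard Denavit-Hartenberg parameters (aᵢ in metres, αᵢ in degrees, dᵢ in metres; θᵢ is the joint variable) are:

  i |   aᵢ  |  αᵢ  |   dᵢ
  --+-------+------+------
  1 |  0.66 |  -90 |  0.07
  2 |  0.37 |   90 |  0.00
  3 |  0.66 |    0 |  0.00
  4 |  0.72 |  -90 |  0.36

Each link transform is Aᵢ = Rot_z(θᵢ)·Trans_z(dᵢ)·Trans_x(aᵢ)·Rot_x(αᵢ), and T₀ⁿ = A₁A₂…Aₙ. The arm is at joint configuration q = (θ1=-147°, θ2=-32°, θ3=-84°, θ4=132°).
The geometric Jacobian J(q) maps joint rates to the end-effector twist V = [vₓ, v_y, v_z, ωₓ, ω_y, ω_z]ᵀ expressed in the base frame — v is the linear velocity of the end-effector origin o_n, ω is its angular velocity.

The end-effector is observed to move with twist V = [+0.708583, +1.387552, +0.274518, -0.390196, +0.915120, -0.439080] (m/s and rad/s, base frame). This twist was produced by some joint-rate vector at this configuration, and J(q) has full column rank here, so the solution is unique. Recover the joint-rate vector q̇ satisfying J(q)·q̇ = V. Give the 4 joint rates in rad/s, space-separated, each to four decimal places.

-0.7130 -0.9800 -0.6100 0.9330

o_n = [-1.1145, -0.5791, 0.8632]
J₁: ẑ×o_n = [0.5791, -1.1145, 0.0000], ω = ẑ
J2: z=[0.5446, -0.8387, 0.0000] o=[-0.5535, -0.3595, 0.0700] → [-0.6653, -0.4320, -0.5901, 0.5446, -0.8387, 0.0000]
J3: z=[0.4444, 0.2886, 0.8480] o=[-0.8167, -0.5304, 0.2661] → [0.2137, -0.5179, 0.0643, 0.4444, 0.2886, 0.8480]
J4: z=[0.4444, 0.2886, 0.8480] o=[-1.2232, -0.0117, 0.3026] → [0.6429, -0.1569, -0.2835, 0.4444, 0.2886, 0.8480]
q̇ = J⁺·V = [-0.7130, -0.9800, -0.6100, 0.9330]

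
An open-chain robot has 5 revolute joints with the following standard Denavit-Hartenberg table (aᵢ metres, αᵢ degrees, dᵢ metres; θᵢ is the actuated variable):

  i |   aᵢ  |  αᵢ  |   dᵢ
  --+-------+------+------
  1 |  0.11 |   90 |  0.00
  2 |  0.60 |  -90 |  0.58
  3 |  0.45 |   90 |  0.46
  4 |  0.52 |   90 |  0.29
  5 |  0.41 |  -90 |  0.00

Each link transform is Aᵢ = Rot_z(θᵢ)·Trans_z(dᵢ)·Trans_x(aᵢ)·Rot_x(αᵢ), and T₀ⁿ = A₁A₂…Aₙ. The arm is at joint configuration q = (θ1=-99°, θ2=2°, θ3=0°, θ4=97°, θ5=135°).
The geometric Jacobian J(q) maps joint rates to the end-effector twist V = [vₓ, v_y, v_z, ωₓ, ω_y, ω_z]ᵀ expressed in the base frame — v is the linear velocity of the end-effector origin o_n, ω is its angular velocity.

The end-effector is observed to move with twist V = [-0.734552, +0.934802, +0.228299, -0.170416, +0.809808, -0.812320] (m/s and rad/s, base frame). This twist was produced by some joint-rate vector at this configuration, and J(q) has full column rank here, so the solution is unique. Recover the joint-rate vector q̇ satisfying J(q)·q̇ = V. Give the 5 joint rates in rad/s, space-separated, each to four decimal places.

o_n = [-1.3189, -0.9122, 0.7236]
J₁: ẑ×o_n = [0.9122, -1.3189, 0.0000], ω = ẑ
J2: z=[-0.9877, 0.1564, 0.0000] o=[-0.0172, -0.1086, 0.0000] → [0.1132, 0.7147, 0.9973, -0.9877, 0.1564, 0.0000]
J3: z=[0.0055, 0.0345, 0.9994] o=[-0.6839, -0.6102, 0.0209] → [0.3261, -0.6384, 0.0202, 0.0055, 0.0345, 0.9994]
J4: z=[-0.9877, 0.1564, 0.0000] o=[-0.7517, -1.0385, 0.4964] → [0.0356, 0.2245, -0.0360, -0.9877, 0.1564, 0.0000]
J5: z=[-0.1545, -0.9755, 0.1564] o=[-1.0254, -0.9128, 1.0100] → [0.2792, -0.0901, -0.2863, -0.1545, -0.9755, 0.1564]
q̇ = J⁺·V = [-0.5140, 0.0160, -0.1750, 0.2790, -0.7890]

-0.5140 0.0160 -0.1750 0.2790 -0.7890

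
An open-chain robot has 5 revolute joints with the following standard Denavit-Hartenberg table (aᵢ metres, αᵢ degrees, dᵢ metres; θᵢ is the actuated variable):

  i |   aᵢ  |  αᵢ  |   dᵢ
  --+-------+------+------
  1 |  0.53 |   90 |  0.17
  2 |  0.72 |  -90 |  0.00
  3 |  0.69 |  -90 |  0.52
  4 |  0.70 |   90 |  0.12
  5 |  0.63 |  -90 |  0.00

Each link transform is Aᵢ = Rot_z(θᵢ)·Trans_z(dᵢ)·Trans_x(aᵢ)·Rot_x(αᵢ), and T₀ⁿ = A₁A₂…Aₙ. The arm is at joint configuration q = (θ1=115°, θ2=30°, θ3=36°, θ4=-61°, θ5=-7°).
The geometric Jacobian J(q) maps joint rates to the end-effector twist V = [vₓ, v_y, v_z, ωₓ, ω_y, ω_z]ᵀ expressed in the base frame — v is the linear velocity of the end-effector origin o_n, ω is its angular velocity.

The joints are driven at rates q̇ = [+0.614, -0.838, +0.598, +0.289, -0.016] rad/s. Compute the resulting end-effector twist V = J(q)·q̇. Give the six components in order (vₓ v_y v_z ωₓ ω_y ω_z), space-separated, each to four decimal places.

o_n = [-1.2595, 0.7650, 2.5105]
J₁: ẑ×o_n = [-0.7650, -1.2595, 0.0000], ω = ẑ
J2: z=[0.9063, 0.4226, 0.0000] o=[-0.2240, 0.4803, 0.1700] → [0.9891, -2.1212, 0.6956, 0.9063, 0.4226, 0.0000]
J3: z=[0.2113, -0.4532, 0.8660] o=[-0.4875, 1.0455, 0.5300] → [-0.6545, -1.0871, -0.4091, 0.2113, -0.4532, 0.8660]
J4: z=[-0.5181, -0.8032, -0.2939] o=[-0.9495, 1.0766, 1.2594] → [-1.0965, 0.7393, -0.0876, -0.5181, -0.8032, -0.2939]
J5: z=[0.8273, -0.5578, 0.0661] o=[-1.1636, 0.8339, 1.8917] → [-0.3406, -0.5183, -0.1106, 0.8273, -0.5578, 0.0661]
V = J·q̇ = [-2.0014, 0.5761, -0.8511, -0.7961, -0.8484, 1.0459]

-2.0014 0.5761 -0.8511 -0.7961 -0.8484 1.0459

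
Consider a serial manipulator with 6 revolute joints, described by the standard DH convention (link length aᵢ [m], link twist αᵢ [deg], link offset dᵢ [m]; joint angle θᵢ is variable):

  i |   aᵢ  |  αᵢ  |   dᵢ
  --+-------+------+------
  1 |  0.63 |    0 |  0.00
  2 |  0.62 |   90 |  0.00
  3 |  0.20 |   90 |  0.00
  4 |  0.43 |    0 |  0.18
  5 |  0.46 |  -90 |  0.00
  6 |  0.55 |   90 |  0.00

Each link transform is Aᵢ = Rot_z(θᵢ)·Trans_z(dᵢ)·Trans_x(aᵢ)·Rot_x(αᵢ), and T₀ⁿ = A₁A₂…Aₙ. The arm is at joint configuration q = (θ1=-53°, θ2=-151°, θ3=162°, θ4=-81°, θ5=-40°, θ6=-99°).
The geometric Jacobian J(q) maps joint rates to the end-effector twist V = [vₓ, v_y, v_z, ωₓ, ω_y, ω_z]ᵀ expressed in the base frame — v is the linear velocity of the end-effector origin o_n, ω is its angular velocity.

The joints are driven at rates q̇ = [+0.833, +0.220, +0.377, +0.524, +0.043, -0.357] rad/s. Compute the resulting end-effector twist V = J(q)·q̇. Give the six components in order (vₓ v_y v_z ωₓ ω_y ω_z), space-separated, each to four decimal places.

o_n = [-0.6297, -0.8698, 0.7109]
J₁: ẑ×o_n = [0.8698, -0.6297, 0.0000], ω = ẑ
J2: z=[0.0000, 0.0000, 1.0000] o=[0.3791, -0.5031, 0.0000] → [0.3666, -1.0088, 0.0000, 0.0000, 0.0000, 1.0000]
J3: z=[0.4067, 0.9135, 0.0000] o=[-0.1873, -0.2510, 0.0000] → [0.6494, -0.2892, 0.1525, 0.4067, 0.9135, 0.0000]
J4: z=[-0.2823, 0.1257, 0.9511] o=[-0.0135, -0.3283, 0.0618] → [0.5965, -0.4028, 0.2303, -0.2823, 0.1257, 0.9511]
J5: z=[-0.2823, 0.1257, 0.9511] o=[-0.1786, -0.7197, 0.2538] → [0.2002, -0.2999, 0.0991, -0.2823, 0.1257, 0.9511]
J6: z=[0.5353, -0.8021, 0.2649] o=[-0.5448, -0.9883, 0.1806] → [-0.4568, -0.3063, -0.0046, 0.5353, -0.8021, 0.2649]
V = J·q̇ = [1.5343, -0.9701, 0.1841, -0.1978, 0.7020, 1.4977]

1.5343 -0.9701 0.1841 -0.1978 0.7020 1.4977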